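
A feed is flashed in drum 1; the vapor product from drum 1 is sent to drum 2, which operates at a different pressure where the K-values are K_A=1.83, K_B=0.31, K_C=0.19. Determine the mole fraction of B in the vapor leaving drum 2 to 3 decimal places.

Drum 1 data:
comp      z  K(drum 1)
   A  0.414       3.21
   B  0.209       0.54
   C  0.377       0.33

Drum 1:
Material balance + equilibrium reduce to Σ zᵢ(Kᵢ−1)/(1+ψ₁(Kᵢ−1)) = 0.
Check two-phase: ΣzᵢKᵢ = 1.566 > 1 and Σzᵢ/Kᵢ = 1.658 > 1, so g(0) = 0.566 > 0 and g(1) = -0.658 < 0.
Iterate (Newton) starting at ψ₁ = 0.5:
  ψ₁ = 0.500: g = -0.0700, g' = -0.914 → ψ₁ = 0.423
  ψ₁ = 0.423: g = 0.0007, g' = -0.938 → ψ₁ = 0.424
Converged at ψ₁ = 0.424.
Drum-1 compositions:
  A: x = 0.214, y = 0.686
  B: x = 0.260, y = 0.140
  C: x = 0.527, y = 0.174
Drum-2 feed = drum-1 vapor: z₂ = (0.6860, 0.1402, 0.1738).
Drum 2:
Newton–Raphson from ψ₂ = 0.5:
  ψ₂ = 0.500: g = 0.0181, g' = -0.714 → ψ₂ = 0.525
Converged at ψ₂ = 0.525.
  A: x = 0.478, y = 0.874
  B: x = 0.220, y = 0.068
  C: x = 0.302, y = 0.057

y_B (drum 2) = 0.068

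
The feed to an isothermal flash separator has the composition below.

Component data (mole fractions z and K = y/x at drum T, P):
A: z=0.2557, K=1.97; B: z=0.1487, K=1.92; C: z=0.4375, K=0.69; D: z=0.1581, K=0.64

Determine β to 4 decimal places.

Material balance + equilibrium reduce to Σ zᵢ(Kᵢ−1)/(1+β(Kᵢ−1)) = 0.
Feasibility: ΣzᵢKᵢ = 1.1923, Σzᵢ/Kᵢ = 1.0883 — both > 1, two phases present.
Newton–Raphson from β = 0.49:
  β = 0.4900: g = 0.03339, g' = -0.2590 → β = 0.6189
  β = 0.6189: g = 0.00109, g' = -0.2433 → β = 0.6234
Converged at β = 0.6234.

β = 0.6234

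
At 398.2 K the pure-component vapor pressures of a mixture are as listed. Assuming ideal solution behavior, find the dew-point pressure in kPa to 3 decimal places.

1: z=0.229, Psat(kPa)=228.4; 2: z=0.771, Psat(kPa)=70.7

At the dew point ψ → 1, so Σzᵢ/Kᵢ = 1 with Kᵢ = Pᵢˢᵃᵗ/P ⇒ 1/P = Σzᵢ/Pᵢˢᵃᵗ.
1/P = 0.229/228.4 + 0.771/70.7 = 0.011908 ⇒ P = 83.978 kPa

Pdew = 83.978 kPa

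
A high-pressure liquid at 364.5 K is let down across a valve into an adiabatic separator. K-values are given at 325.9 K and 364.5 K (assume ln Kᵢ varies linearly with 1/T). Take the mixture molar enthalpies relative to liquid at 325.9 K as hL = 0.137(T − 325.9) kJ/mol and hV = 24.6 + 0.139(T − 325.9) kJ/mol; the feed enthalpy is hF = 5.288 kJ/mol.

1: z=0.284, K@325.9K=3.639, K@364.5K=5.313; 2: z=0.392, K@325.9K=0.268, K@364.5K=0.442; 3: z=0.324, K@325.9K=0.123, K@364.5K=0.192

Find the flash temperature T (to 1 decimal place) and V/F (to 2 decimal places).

T = 338.3 K, V/F = 0.15

Adiabatic flash: solve Rachford–Rice at each trial T, then check hF = ψ·hV(T) + (1−ψ)·hL(T).
  T = 325.9 K: K = (3.639, 0.268, 0.123), RR gives ψ = 0.085, H_out = 2.080 kJ/mol
  T = 364.5 K: K = (5.313, 0.442, 0.192), RR gives ψ = 0.254, H_out = 11.560 kJ/mol
  T = 345.2 K: K = (4.444, 0.349, 0.156), RR gives ψ = 0.176, H_out = 6.973 kJ/mol
  T = 335.5 K: K = (4.031, 0.307, 0.139), RR gives ψ = 0.132, H_out = 4.576 kJ/mol
  T = 340.4 K: K = (4.237, 0.328, 0.147), RR gives ψ = 0.155, H_out = 5.799 kJ/mol
  T = 337.9 K: K = (4.131, 0.317, 0.143), RR gives ψ = 0.144, H_out = 5.178 kJ/mol
  T = 339.1 K: K = (4.182, 0.322, 0.145), RR gives ψ = 0.149, H_out = 5.477 kJ/mol
Linear interpolation between T = 337.9 (H_out = 5.178) and T = 339.1 (H_out = 5.477) on hF = 5.288 gives T ≈ 338.3 K, at which ψ = 0.15.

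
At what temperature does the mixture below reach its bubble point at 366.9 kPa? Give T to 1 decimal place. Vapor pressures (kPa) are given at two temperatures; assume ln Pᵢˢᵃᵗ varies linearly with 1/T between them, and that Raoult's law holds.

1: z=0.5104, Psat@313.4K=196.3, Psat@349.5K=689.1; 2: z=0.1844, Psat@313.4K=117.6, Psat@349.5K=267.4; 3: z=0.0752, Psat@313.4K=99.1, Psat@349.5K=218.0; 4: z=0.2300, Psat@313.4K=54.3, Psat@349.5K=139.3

T = 342.6 K

Bubble-point temperature: ΣzᵢPᵢˢᵃᵗ(T) = P. Interpolate ln Pᵢˢᵃᵗ = aᵢ + bᵢ/T.
  T = 313.4 K: ΣzᵢPᵢˢᵃᵗ = 141.82 kPa
  T = 349.5 K: ΣzᵢPᵢˢᵃᵗ = 449.46 kPa
  T = 331.4 K: ΣzᵢPᵢˢᵃᵗ = 259.09 kPa
  T = 340.4 K: ΣzᵢPᵢˢᵃᵗ = 342.95 kPa
  T = 344.9 K: ΣzᵢPᵢˢᵃᵗ = 392.65 kPa
  T = 342.6 K: ΣzᵢPᵢˢᵃᵗ = 366.55 kPa
Interpolating between 342.6 K and 344.9 K gives T ≈ 342.6 K.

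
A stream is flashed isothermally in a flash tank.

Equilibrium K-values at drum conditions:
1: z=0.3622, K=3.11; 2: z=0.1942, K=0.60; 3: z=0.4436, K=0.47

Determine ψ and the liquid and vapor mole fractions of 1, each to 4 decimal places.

Let ψ = V/F and solve Σ zᵢ(Kᵢ−1)/(1+ψ(Kᵢ−1)) = 0.
Feasibility: ΣzᵢKᵢ = 1.4515, Σzᵢ/Kᵢ = 1.3840 — both > 1, two phases present.
Newton iteration, ψ⁰ = 0.5:
  ψ = 0.5000: g = -0.04508, g' = -0.6611 → ψ = 0.4318
  ψ = 0.4318: g = 0.00111, g' = -0.6965 → ψ = 0.4334
Converged at ψ = 0.4334.
Compositions from xᵢ = zᵢ/(1+ψ(Kᵢ−1)), yᵢ = Kᵢxᵢ:
  1: x = 0.1892, y = 0.5884
  2: x = 0.2349, y = 0.1410
  3: x = 0.5759, y = 0.2707

ψ = 0.4334, x_1 = 0.1892, y_1 = 0.5884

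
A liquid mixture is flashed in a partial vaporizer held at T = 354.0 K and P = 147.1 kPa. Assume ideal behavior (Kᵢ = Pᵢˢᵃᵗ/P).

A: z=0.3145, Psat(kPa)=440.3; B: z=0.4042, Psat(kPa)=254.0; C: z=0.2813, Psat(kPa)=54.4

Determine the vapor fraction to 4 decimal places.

ψ = 0.8908

Raoult's law: Kᵢ = Pᵢˢᵃᵗ/P = Pᵢˢᵃᵗ/147.1.
  K_A = 440.3/147.1 = 2.993202, K_B = 254.0/147.1 = 1.726717, K_C = 54.4/147.1 = 0.369816
Newton iteration, ψ⁰ = 0.5:
  ψ = 0.5000: g = 0.27059, g' = -0.6664 → ψ = 0.9060
  ψ = 0.9060: g = -0.01267, g' = -0.8432 → ψ = 0.8910
  ψ = 0.8910: g = -0.00016, g' = -0.8218 → ψ = 0.8908
Converged at ψ = 0.8908.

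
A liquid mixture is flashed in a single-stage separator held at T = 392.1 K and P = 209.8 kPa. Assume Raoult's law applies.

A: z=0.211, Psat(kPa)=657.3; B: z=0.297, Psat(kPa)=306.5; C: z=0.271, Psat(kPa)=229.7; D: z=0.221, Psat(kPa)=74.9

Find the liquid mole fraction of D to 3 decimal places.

x_D = 0.452

Raoult's law: Kᵢ = Pᵢˢᵃᵗ/P = Pᵢˢᵃᵗ/209.8.
  K_A = 657.3/209.8 = 3.13298, K_B = 306.5/209.8 = 1.46092, K_C = 229.7/209.8 = 1.09485, K_D = 74.9/209.8 = 0.35701
Rachford–Rice: g(ψ) = Σ zᵢ(Kᵢ−1)/(1+ψ(Kᵢ−1)) = 0.
Feasibility: ΣzᵢKᵢ = 1.471, Σzᵢ/Kᵢ = 1.137 — both > 1, two phases present.
Iterate (Newton) starting at ψ = 0.5:
  ψ = 0.500: g = 0.1441, g' = -0.467 → ψ = 0.809
  ψ = 0.809: g = -0.0072, g' = -0.561 → ψ = 0.796
Converged at ψ = 0.796.
Compositions from xᵢ = zᵢ/(1+ψ(Kᵢ−1)), yᵢ = Kᵢxᵢ:
  A: x = 0.078, y = 0.245
  B: x = 0.217, y = 0.317
  C: x = 0.252, y = 0.276
  D: x = 0.452, y = 0.162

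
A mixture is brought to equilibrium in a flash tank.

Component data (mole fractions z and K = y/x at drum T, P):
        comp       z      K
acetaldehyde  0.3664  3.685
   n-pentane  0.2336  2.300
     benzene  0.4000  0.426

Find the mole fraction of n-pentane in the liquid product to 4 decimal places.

Rachford–Rice: g(V/F) = Σ zᵢ(Kᵢ−1)/(1+V/F(Kᵢ−1)) = 0.
Check two-phase: ΣzᵢKᵢ = 2.0579 > 1 and Σzᵢ/Kᵢ = 1.1400 > 1, so g(0) = 1.0579 > 0 and g(1) = -0.1400 < 0.
Iterate (Newton) starting at V/F = 0.5:
  V/F = 0.5000: g = 0.28200, g' = -0.8856 → V/F = 0.8184
  V/F = 0.8184: g = 0.02179, g' = -0.8198 → V/F = 0.8450
  V/F = 0.8450: g = -0.00018, g' = -0.8338 → V/F = 0.8448
Converged at V/F = 0.8448.
Compositions from xᵢ = zᵢ/(1+V/F(Kᵢ−1)), yᵢ = Kᵢxᵢ:
  acetaldehyde: x = 0.1121, y = 0.4131
  n-pentane: x = 0.1113, y = 0.2561
  benzene: x = 0.7766, y = 0.3308

x_n-pentane = 0.1113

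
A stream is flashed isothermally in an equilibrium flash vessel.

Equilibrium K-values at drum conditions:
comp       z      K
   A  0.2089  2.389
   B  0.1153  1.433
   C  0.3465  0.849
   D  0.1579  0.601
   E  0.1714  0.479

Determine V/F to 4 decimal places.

V/F = 0.3529

Material balance + equilibrium reduce to Σ zᵢ(Kᵢ−1)/(1+V/F(Kᵢ−1)) = 0.
g(0) = ΣzᵢKᵢ − 1 = 0.1355 and g(1) = 1 − Σzᵢ/Kᵢ = -0.1966, so a root lies in (0, 1).
Newton–Raphson from V/F = 0.68:
  V/F = 0.6800: g = -0.09527, g' = -0.2882 → V/F = 0.3494
  V/F = 0.3494: g = 0.00109, g' = -0.3113 → V/F = 0.3529
Converged at V/F = 0.3529.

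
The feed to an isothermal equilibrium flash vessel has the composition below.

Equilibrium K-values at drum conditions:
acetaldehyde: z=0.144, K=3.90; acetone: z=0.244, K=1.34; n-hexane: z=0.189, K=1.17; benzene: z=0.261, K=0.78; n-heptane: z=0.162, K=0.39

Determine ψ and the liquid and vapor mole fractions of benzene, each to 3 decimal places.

Let ψ = V/F and solve Σ zᵢ(Kᵢ−1)/(1+ψ(Kᵢ−1)) = 0.
Feasibility: ΣzᵢKᵢ = 1.376, Σzᵢ/Kᵢ = 1.131 — both > 1, two phases present.
Newton iteration, ψ⁰ = 0.5:
  ψ = 0.500: g = 0.0643, g' = -0.368 → ψ = 0.675
  ψ = 0.675: g = 0.0022, g' = -0.353 → ψ = 0.681
Converged at ψ = 0.681.
Compositions from xᵢ = zᵢ/(1+ψ(Kᵢ−1)), yᵢ = Kᵢxᵢ:
  acetaldehyde: x = 0.048, y = 0.189
  acetone: x = 0.198, y = 0.265
  n-hexane: x = 0.169, y = 0.198
  benzene: x = 0.307, y = 0.239
  n-heptane: x = 0.277, y = 0.108

ψ = 0.681, x_benzene = 0.307, y_benzene = 0.239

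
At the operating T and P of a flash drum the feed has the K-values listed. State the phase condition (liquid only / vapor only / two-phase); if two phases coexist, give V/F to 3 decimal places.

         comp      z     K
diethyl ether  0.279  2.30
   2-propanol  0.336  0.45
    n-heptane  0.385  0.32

liquid only

ΣzᵢKᵢ = 0.916; Σzᵢ/Kᵢ = 2.071.
Since ΣzᵢKᵢ < 1 the mixture is below its bubble point — single liquid phase.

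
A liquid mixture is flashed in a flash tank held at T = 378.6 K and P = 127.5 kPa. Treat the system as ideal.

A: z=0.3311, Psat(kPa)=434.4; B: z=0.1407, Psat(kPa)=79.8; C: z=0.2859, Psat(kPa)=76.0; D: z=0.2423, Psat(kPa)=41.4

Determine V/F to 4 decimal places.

V/F = 0.3780

Raoult's law: Kᵢ = Pᵢˢᵃᵗ/P = Pᵢˢᵃᵗ/127.5.
  K_A = 434.4/127.5 = 3.407059, K_B = 79.8/127.5 = 0.625882, K_C = 76.0/127.5 = 0.596078, K_D = 41.4/127.5 = 0.324706
Iterate (Newton) starting at V/F = 0.5:
  V/F = 0.5000: g = -0.09481, g' = -0.7500 → V/F = 0.3736
  V/F = 0.3736: g = 0.00360, g' = -0.8208 → V/F = 0.3780
Converged at V/F = 0.3780.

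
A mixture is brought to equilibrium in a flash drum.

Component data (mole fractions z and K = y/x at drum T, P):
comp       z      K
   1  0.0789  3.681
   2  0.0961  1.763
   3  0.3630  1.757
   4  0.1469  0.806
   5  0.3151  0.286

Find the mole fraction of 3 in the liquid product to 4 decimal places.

x_3 = 0.2726

Newton–Raphson from ψ = 0.5:
  ψ = 0.5000: g = -0.03866, g' = -0.6376 → ψ = 0.4394
  ψ = 0.4394: g = -0.00073, g' = -0.6157 → ψ = 0.4382
Converged at ψ = 0.4382.
Compositions from xᵢ = zᵢ/(1+ψ(Kᵢ−1)), yᵢ = Kᵢxᵢ:
  1: x = 0.0363, y = 0.1335
  2: x = 0.0720, y = 0.1270
  3: x = 0.2726, y = 0.4789
  4: x = 0.1605, y = 0.1294
  5: x = 0.4586, y = 0.1312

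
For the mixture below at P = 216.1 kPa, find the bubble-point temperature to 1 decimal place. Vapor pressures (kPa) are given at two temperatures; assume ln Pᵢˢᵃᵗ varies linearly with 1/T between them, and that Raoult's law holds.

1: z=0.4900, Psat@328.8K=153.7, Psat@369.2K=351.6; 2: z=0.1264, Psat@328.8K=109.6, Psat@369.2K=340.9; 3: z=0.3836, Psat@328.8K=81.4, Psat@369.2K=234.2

Bubble-point temperature: ΣzᵢPᵢˢᵃᵗ(T) = P. Interpolate ln Pᵢˢᵃᵗ = aᵢ + bᵢ/T.
  T = 328.8 K: ΣzᵢPᵢˢᵃᵗ = 120.39 kPa
  T = 369.2 K: ΣzᵢPᵢˢᵃᵗ = 305.21 kPa
  T = 349.0 K: ΣzᵢPᵢˢᵃᵗ = 196.53 kPa
  T = 359.1 K: ΣzᵢPᵢˢᵃᵗ = 246.32 kPa
  T = 354.1 K: ΣzᵢPᵢˢᵃᵗ = 220.60 kPa
  T = 351.6 K: ΣzᵢPᵢˢᵃᵗ = 208.53 kPa
Interpolating between 351.6 K and 354.1 K gives T ≈ 353.2 K.

T = 353.2 K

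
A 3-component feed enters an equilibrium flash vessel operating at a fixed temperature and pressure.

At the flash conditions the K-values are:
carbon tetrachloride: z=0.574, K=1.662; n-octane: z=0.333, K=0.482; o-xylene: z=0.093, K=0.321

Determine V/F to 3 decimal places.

V/F = 0.390

Material balance + equilibrium reduce to Σ zᵢ(Kᵢ−1)/(1+V/F(Kᵢ−1)) = 0.
g(0) = ΣzᵢKᵢ − 1 = 0.144 and g(1) = 1 − Σzᵢ/Kᵢ = -0.326, so a root lies in (0, 1).
Iterate (Newton) starting at V/F = 0.5:
  V/F = 0.500: g = -0.0429, g' = -0.403 → V/F = 0.394
  V/F = 0.394: g = -0.0014, g' = -0.379 → V/F = 0.390
Converged at V/F = 0.390.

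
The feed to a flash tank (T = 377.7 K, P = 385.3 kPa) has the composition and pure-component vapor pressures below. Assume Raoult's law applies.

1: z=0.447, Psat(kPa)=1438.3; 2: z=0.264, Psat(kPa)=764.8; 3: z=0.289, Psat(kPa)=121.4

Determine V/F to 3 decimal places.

Raoult's law: Kᵢ = Pᵢˢᵃᵗ/P = Pᵢˢᵃᵗ/385.3.
  K_1 = 1438.3/385.3 = 3.73294, K_2 = 764.8/385.3 = 1.98495, K_3 = 121.4/385.3 = 0.31508
Rachford–Rice: g(V/F) = Σ zᵢ(Kᵢ−1)/(1+V/F(Kᵢ−1)) = 0.
Feasibility: ΣzᵢKᵢ = 2.284, Σzᵢ/Kᵢ = 1.170 — both > 1, two phases present.
Newton iteration, V/F⁰ = 0.5:
  V/F = 0.500: g = 0.3894, g' = -1.025 → V/F = 0.880
Converged at V/F = 0.880.

V/F = 0.880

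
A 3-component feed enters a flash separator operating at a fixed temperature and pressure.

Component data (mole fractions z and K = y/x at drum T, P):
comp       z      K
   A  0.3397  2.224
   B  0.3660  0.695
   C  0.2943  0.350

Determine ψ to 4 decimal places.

Newton–Raphson from ψ = 0.3:
  ψ = 0.3000: g = -0.05639, g' = -0.5054 → ψ = 0.1884
  ψ = 0.1884: g = 0.00144, g' = -0.5358 → ψ = 0.1911
Converged at ψ = 0.1911.

ψ = 0.1911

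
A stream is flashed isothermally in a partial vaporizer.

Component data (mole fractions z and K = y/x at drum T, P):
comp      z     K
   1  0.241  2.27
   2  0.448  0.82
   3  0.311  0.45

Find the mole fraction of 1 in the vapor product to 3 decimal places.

Material balance + equilibrium reduce to Σ zᵢ(Kᵢ−1)/(1+V/F(Kᵢ−1)) = 0.
Feasibility: ΣzᵢKᵢ = 1.054, Σzᵢ/Kᵢ = 1.344 — both > 1, two phases present.
Newton–Raphson from V/F = 0.5:
  V/F = 0.500: g = -0.1373, g' = -0.342 → V/F = 0.098
  V/F = 0.098: g = 0.0092, g' = -0.427 → V/F = 0.120
Converged at V/F = 0.120.
Compositions from xᵢ = zᵢ/(1+V/F(Kᵢ−1)), yᵢ = Kᵢxᵢ:
  1: x = 0.209, y = 0.475
  2: x = 0.458, y = 0.375
  3: x = 0.333, y = 0.150

y_1 = 0.475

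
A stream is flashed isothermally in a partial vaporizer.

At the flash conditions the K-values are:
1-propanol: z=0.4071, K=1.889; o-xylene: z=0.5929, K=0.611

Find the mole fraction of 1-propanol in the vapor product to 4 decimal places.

y_1-propanol = 0.5750

Material balance + equilibrium reduce to Σ zᵢ(Kᵢ−1)/(1+β(Kᵢ−1)) = 0.
g(0) = ΣzᵢKᵢ − 1 = 0.1313 and g(1) = 1 − Σzᵢ/Kᵢ = -0.1859, so a root lies in (0, 1).
Binary case is linear: z₁(K₁−1)(1+β(K₂−1)) + z₂(K₂−1)(1+β(K₁−1)) = 0
⇒ β = [z₁(K₁−1)+z₂(K₂−1)] / [−(K₁−1)(K₂−1)] = 0.13127/0.34582 = 0.3796
Compositions from xᵢ = zᵢ/(1+β(Kᵢ−1)), yᵢ = Kᵢxᵢ:
  1-propanol: x = 0.3044, y = 0.5750
  o-xylene: x = 0.6956, y = 0.4250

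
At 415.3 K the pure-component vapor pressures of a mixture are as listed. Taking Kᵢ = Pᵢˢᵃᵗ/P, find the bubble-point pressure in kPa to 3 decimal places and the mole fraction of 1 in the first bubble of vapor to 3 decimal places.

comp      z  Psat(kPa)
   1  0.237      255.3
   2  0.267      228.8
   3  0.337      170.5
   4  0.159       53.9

Pbub = 187.624 kPa, y_1 = 0.322

At the bubble point ψ → 0, so ΣzᵢKᵢ = 1 with Kᵢ = Pᵢˢᵃᵗ/P ⇒ P = ΣzᵢPᵢˢᵃᵗ.
P = 0.237·255.3 + 0.267·228.8 + 0.337·170.5 + 0.159·53.9 = 187.624 kPa
yᵢ = zᵢPᵢˢᵃᵗ/P ⇒ y_1 = 0.237·255.3/187.624 = 0.322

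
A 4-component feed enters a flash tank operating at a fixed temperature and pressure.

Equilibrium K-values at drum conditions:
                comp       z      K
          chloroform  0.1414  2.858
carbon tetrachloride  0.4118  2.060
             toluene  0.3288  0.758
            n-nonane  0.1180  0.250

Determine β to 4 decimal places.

Let β = V/F and solve Σ zᵢ(Kᵢ−1)/(1+β(Kᵢ−1)) = 0.
Feasibility: ΣzᵢKᵢ = 1.5312, Σzᵢ/Kᵢ = 1.1552 — both > 1, two phases present.
Newton–Raphson from β = 0.5:
  β = 0.5000: g = 0.18937, g' = -0.5237 → β = 0.8616
  β = 0.8616: g = -0.02153, g' = -0.7596 → β = 0.8333
  β = 0.8333: g = -0.00076, g' = -0.7077 → β = 0.8322
Converged at β = 0.8322.

β = 0.8322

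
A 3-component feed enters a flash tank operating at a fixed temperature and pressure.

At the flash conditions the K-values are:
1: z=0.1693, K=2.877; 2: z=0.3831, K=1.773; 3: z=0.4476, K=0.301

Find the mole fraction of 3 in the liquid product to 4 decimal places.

Rachford–Rice: g(β) = Σ zᵢ(Kᵢ−1)/(1+β(Kᵢ−1)) = 0.
g(0) = ΣzᵢKᵢ − 1 = 0.3010 and g(1) = 1 − Σzᵢ/Kᵢ = -0.7620, so a root lies in (0, 1).
Newton–Raphson from β = 0.46:
  β = 0.4600: g = -0.07216, g' = -0.7715 → β = 0.3665
  β = 0.3665: g = -0.00158, g' = -0.7436 → β = 0.3643
Converged at β = 0.3643.
Compositions from xᵢ = zᵢ/(1+β(Kᵢ−1)), yᵢ = Kᵢxᵢ:
  1: x = 0.1005, y = 0.2893
  2: x = 0.2989, y = 0.5300
  3: x = 0.6005, y = 0.1808

x_3 = 0.6005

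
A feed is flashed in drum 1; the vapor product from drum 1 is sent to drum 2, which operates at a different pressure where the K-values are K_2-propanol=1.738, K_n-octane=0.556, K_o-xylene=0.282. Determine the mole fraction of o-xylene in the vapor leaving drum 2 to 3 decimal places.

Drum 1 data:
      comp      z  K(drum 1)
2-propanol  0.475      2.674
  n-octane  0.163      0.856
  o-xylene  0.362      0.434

Drum 1:
Iterate (Newton) starting at ψ₁ = 0.5:
  ψ₁ = 0.500: g = 0.1218, g' = -0.624 → ψ₁ = 0.695
  ψ₁ = 0.695: g = 0.0036, g' = -0.604 → ψ₁ = 0.701
Converged at ψ₁ = 0.701.
Drum-1 compositions:
  2-propanol: x = 0.219, y = 0.584
  n-octane: x = 0.181, y = 0.155
  o-xylene: x = 0.600, y = 0.260
Drum-2 feed = drum-1 vapor: z₂ = (0.5843, 0.1552, 0.2605).
Drum 2:
Material balance + equilibrium reduce to Σ zᵢ(Kᵢ−1)/(1+ψ₂(Kᵢ−1)) = 0.
Feasibility: ΣzᵢKᵢ = 1.175, Σzᵢ/Kᵢ = 1.539 — both > 1, two phases present.
Newton–Raphson from ψ₂ = 0.5:
  ψ₂ = 0.500: g = -0.0653, g' = -0.547 → ψ₂ = 0.381
  ψ₂ = 0.381: g = -0.0036, g' = -0.493 → ψ₂ = 0.373
Converged at ψ₂ = 0.373.
  2-propanol: x = 0.458, y = 0.796
  n-octane: x = 0.186, y = 0.103
  o-xylene: x = 0.356, y = 0.100

y_o-xylene (drum 2) = 0.100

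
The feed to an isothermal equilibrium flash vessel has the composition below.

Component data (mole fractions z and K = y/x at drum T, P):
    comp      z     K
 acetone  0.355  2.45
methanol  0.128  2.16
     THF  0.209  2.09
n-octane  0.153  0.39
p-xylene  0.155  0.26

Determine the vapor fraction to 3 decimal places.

ψ = 0.773

Let ψ = V/F and solve Σ zᵢ(Kᵢ−1)/(1+ψ(Kᵢ−1)) = 0.
Feasibility: ΣzᵢKᵢ = 1.683, Σzᵢ/Kᵢ = 1.293 — both > 1, two phases present.
Newton iteration, ψ⁰ = 0.38:
  ψ = 0.380: g = 0.3150, g' = -0.778 → ψ = 0.785
  ψ = 0.785: g = -0.0113, g' = -0.975 → ψ = 0.773
Converged at ψ = 0.773.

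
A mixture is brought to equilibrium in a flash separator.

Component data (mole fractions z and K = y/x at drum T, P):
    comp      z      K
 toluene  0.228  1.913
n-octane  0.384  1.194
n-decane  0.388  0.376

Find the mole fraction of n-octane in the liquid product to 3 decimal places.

Newton iteration, ψ⁰ = 0.5:
  ψ = 0.500: g = -0.1411, g' = -0.421 → ψ = 0.165
  ψ = 0.165: g = -0.0167, g' = -0.345 → ψ = 0.116
Converged at ψ = 0.116.
Compositions from xᵢ = zᵢ/(1+ψ(Kᵢ−1)), yᵢ = Kᵢxᵢ:
  toluene: x = 0.206, y = 0.394
  n-octane: x = 0.376, y = 0.448
  n-decane: x = 0.418, y = 0.157

x_n-octane = 0.376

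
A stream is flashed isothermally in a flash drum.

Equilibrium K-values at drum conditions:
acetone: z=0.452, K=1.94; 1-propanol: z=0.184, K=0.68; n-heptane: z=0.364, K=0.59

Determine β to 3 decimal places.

β = 0.603

Material balance + equilibrium reduce to Σ zᵢ(Kᵢ−1)/(1+β(Kᵢ−1)) = 0.
Feasibility: ΣzᵢKᵢ = 1.217, Σzᵢ/Kᵢ = 1.121 — both > 1, two phases present.
Iterate (Newton) starting at β = 0.5:
  β = 0.500: g = 0.0312, g' = -0.308 → β = 0.601
  β = 0.601: g = 0.0005, g' = -0.300 → β = 0.603
Converged at β = 0.603.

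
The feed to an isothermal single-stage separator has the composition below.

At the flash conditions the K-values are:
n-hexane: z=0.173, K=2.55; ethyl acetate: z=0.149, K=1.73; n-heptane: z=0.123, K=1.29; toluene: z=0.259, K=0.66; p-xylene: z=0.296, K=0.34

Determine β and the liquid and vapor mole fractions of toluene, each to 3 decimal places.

Newton–Raphson from β = 0.5:
  β = 0.500: g = -0.1358, g' = -0.513 → β = 0.235
  β = 0.235: g = -0.0043, g' = -0.506 → β = 0.227
Converged at β = 0.227.
Compositions from xᵢ = zᵢ/(1+β(Kᵢ−1)), yᵢ = Kᵢxᵢ:
  n-hexane: x = 0.128, y = 0.326
  ethyl acetate: x = 0.128, y = 0.221
  n-heptane: x = 0.115, y = 0.149
  toluene: x = 0.281, y = 0.185
  p-xylene: x = 0.348, y = 0.118

β = 0.227, x_toluene = 0.281, y_toluene = 0.185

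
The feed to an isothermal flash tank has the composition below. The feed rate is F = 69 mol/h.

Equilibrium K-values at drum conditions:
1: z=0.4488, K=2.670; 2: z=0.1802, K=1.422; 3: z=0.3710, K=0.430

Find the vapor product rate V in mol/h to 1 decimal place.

Newton–Raphson from β = 0.5:
  β = 0.5000: g = 0.17548, g' = -0.6294 → β = 0.7788
  β = 0.7788: g = 0.00273, g' = -0.6445 → β = 0.7830
Converged at β = 0.7830.
Then V = β·F = 0.7830·69 = 54.0 mol/h and L = F − V = 15.0 mol/h.

V = 54.0 mol/h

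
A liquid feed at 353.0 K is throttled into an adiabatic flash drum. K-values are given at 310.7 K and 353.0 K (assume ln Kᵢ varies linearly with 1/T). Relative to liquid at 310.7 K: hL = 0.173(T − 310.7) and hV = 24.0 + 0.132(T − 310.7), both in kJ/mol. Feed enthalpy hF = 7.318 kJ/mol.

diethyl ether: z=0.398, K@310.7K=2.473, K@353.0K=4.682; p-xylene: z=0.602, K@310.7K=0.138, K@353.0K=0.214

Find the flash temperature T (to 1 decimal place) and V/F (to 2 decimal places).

Adiabatic flash: solve Rachford–Rice at each trial T, then check hF = ψ·hV(T) + (1−ψ)·hL(T).
  T = 310.7 K: K = (2.473, 0.138), RR gives ψ = 0.053, H_out = 1.273 kJ/mol
  T = 353.0 K: K = (4.682, 0.214), RR gives ψ = 0.343, H_out = 14.952 kJ/mol
  T = 331.9 K: K = (3.475, 0.174), RR gives ψ = 0.239, H_out = 9.192 kJ/mol
  T = 321.3 K: K = (2.948, 0.156), RR gives ψ = 0.162, H_out = 5.661 kJ/mol
  T = 326.6 K: K = (3.205, 0.165), RR gives ψ = 0.204, H_out = 7.504 kJ/mol
  T = 324.0 K: K = (3.077, 0.160), RR gives ψ = 0.184, H_out = 6.622 kJ/mol
  T = 325.3 K: K = (3.141, 0.163), RR gives ψ = 0.194, H_out = 7.068 kJ/mol
Linear interpolation between T = 325.3 (H_out = 7.068) and T = 326.6 (H_out = 7.504) on hF = 7.318 gives T ≈ 326.0 K, at which ψ = 0.20.

T = 326.0 K, V/F = 0.20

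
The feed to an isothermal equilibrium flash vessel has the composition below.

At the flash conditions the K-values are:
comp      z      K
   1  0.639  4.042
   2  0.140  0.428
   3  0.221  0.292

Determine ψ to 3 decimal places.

ψ = 0.845

Rachford–Rice: g(ψ) = Σ zᵢ(Kᵢ−1)/(1+ψ(Kᵢ−1)) = 0.
g(0) = ΣzᵢKᵢ − 1 = 1.707 and g(1) = 1 − Σzᵢ/Kᵢ = -0.242, so a root lies in (0, 1).
Iterate (Newton) starting at ψ = 0.5:
  ψ = 0.500: g = 0.4167, g' = -1.286 → ψ = 0.824
  ψ = 0.824: g = 0.0272, g' = -1.283 → ψ = 0.845
Converged at ψ = 0.845.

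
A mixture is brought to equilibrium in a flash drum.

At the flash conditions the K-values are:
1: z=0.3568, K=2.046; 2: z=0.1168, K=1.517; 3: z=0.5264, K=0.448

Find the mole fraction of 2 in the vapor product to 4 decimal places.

y_2 = 0.1551

Material balance + equilibrium reduce to Σ zᵢ(Kᵢ−1)/(1+V/F(Kᵢ−1)) = 0.
Feasibility: ΣzᵢKᵢ = 1.1430, Σzᵢ/Kᵢ = 1.4264 — both > 1, two phases present.
Iterate (Newton) starting at V/F = 0.5:
  V/F = 0.5000: g = -0.10831, g' = -0.4940 → V/F = 0.2808
  V/F = 0.2808: g = -0.00264, g' = -0.4817 → V/F = 0.2753
Converged at V/F = 0.2753.
Compositions from xᵢ = zᵢ/(1+V/F(Kᵢ−1)), yᵢ = Kᵢxᵢ:
  1: x = 0.2770, y = 0.5668
  2: x = 0.1022, y = 0.1551
  3: x = 0.6207, y = 0.2781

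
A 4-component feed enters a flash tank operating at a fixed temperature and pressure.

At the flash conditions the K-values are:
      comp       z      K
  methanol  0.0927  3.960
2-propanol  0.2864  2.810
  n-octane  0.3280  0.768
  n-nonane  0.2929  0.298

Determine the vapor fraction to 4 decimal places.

Rachford–Rice: g(ψ) = Σ zᵢ(Kᵢ−1)/(1+ψ(Kᵢ−1)) = 0.
Feasibility: ΣzᵢKᵢ = 1.5111, Σzᵢ/Kᵢ = 1.5353 — both > 1, two phases present.
Iterate (Newton) starting at ψ = 0.5:
  ψ = 0.5000: g = -0.02014, g' = -0.7559 → ψ = 0.4734
Converged at ψ = 0.4734.

ψ = 0.4734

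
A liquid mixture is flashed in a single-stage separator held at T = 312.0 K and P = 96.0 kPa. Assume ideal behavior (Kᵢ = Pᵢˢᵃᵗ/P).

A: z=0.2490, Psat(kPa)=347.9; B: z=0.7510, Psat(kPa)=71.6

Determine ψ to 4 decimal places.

Raoult's law: Kᵢ = Pᵢˢᵃᵗ/P = Pᵢˢᵃᵗ/96.0.
  K_A = 347.9/96.0 = 3.623958, K_B = 71.6/96.0 = 0.745833
Rachford–Rice: g(ψ) = Σ zᵢ(Kᵢ−1)/(1+ψ(Kᵢ−1)) = 0.
g(0) = ΣzᵢKᵢ − 1 = 0.4625 and g(1) = 1 − Σzᵢ/Kᵢ = -0.0756, so a root lies in (0, 1).
Binary case is linear: z₁(K₁−1)(1+ψ(K₂−1)) + z₂(K₂−1)(1+ψ(K₁−1)) = 0
⇒ ψ = [z₁(K₁−1)+z₂(K₂−1)] / [−(K₁−1)(K₂−1)] = 0.46249/0.66692 = 0.6935

ψ = 0.6935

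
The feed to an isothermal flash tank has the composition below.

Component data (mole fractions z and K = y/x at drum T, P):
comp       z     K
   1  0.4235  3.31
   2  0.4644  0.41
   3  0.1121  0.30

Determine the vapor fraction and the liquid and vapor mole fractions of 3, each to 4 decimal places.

ψ = 0.4418, x_3 = 0.1623, y_3 = 0.0487

Rachford–Rice: g(ψ) = Σ zᵢ(Kᵢ−1)/(1+ψ(Kᵢ−1)) = 0.
Feasibility: ΣzᵢKᵢ = 1.6258, Σzᵢ/Kᵢ = 1.6343 — both > 1, two phases present.
Newton iteration, ψ⁰ = 0.48:
  ψ = 0.4800: g = -0.03652, g' = -0.9474 → ψ = 0.4415
  ψ = 0.4415: g = 0.00030, g' = -0.9646 → ψ = 0.4418
Converged at ψ = 0.4418.
Compositions from xᵢ = zᵢ/(1+ψ(Kᵢ−1)), yᵢ = Kᵢxᵢ:
  1: x = 0.2096, y = 0.6938
  2: x = 0.6281, y = 0.2575
  3: x = 0.1623, y = 0.0487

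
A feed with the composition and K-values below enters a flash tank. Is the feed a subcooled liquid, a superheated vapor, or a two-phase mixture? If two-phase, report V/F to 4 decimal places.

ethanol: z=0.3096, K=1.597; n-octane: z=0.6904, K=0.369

ΣzᵢKᵢ = 0.7492; Σzᵢ/Kᵢ = 2.0649.
Since ΣzᵢKᵢ < 1 the mixture is below its bubble point — single liquid phase.

subcooled liquid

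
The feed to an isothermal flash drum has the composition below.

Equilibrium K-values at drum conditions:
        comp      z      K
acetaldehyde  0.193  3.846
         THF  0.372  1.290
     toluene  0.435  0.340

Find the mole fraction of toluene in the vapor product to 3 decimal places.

Let ψ = V/F and solve Σ zᵢ(Kᵢ−1)/(1+ψ(Kᵢ−1)) = 0.
g(0) = ΣzᵢKᵢ − 1 = 0.370 and g(1) = 1 − Σzᵢ/Kᵢ = -0.618, so a root lies in (0, 1).
Newton–Raphson from ψ = 0.5:
  ψ = 0.500: g = -0.1076, g' = -0.712 → ψ = 0.349
  ψ = 0.349: g = 0.0006, g' = -0.739 → ψ = 0.350
Converged at ψ = 0.350.
Compositions from xᵢ = zᵢ/(1+ψ(Kᵢ−1)), yᵢ = Kᵢxᵢ:
  acetaldehyde: x = 0.097, y = 0.372
  THF: x = 0.338, y = 0.436
  toluene: x = 0.566, y = 0.192

y_toluene = 0.192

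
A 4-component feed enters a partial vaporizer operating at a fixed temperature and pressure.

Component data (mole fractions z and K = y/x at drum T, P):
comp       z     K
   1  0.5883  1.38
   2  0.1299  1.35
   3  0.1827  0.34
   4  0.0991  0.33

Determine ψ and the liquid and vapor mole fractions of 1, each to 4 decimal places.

Rachford–Rice: g(ψ) = Σ zᵢ(Kᵢ−1)/(1+ψ(Kᵢ−1)) = 0.
Check two-phase: ΣzᵢKᵢ = 1.0820 > 1 and Σzᵢ/Kᵢ = 1.3602 > 1, so g(0) = 0.0820 > 0 and g(1) = -0.3602 < 0.
Newton iteration, ψ⁰ = 0.5:
  ψ = 0.5000: g = -0.05326, g' = -0.3494 → ψ = 0.3476
  ψ = 0.3476: g = -0.00502, g' = -0.2885 → ψ = 0.3302
  ψ = 0.3302: g = -0.00005, g' = -0.2833 → ψ = 0.3300
Converged at ψ = 0.3300.
Compositions from xᵢ = zᵢ/(1+ψ(Kᵢ−1)), yᵢ = Kᵢxᵢ:
  1: x = 0.5227, y = 0.7214
  2: x = 0.1165, y = 0.1572
  3: x = 0.2336, y = 0.0794
  4: x = 0.1272, y = 0.0420

ψ = 0.3300, x_1 = 0.5227, y_1 = 0.7214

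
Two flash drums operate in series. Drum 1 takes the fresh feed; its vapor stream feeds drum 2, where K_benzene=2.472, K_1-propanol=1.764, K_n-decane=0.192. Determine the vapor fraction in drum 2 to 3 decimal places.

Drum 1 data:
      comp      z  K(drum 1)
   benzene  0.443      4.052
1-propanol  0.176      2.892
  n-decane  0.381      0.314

V/F (drum 2) = 0.727

Drum 1:
Rachford–Rice: g(ψ₁) = Σ zᵢ(Kᵢ−1)/(1+ψ₁(Kᵢ−1)) = 0.
Feasibility: ΣzᵢKᵢ = 2.424, Σzᵢ/Kᵢ = 1.384 — both > 1, two phases present.
Iterate (Newton) starting at ψ₁ = 0.5:
  ψ₁ = 0.500: g = 0.3085, g' = -1.228 → ψ₁ = 0.751
  ψ₁ = 0.751: g = 0.0089, g' = -1.251 → ψ₁ = 0.758
Converged at ψ₁ = 0.758.
Drum-1 compositions:
  benzene: x = 0.134, y = 0.542
  1-propanol: x = 0.072, y = 0.209
  n-decane: x = 0.794, y = 0.249
Drum-2 feed = drum-1 vapor: z₂ = (0.5416, 0.2091, 0.2493).
Drum 2:
Rachford–Rice: g(ψ₂) = Σ zᵢ(Kᵢ−1)/(1+ψ₂(Kᵢ−1)) = 0.
Check two-phase: ΣzᵢKᵢ = 1.756 > 1 and Σzᵢ/Kᵢ = 1.636 > 1, so g(0) = 0.756 > 0 and g(1) = -0.636 < 0.
Newton iteration, ψ₂⁰ = 0.36:
  ψ₂ = 0.360: g = 0.3623, g' = -0.900 → ψ₂ = 0.762
  ψ₂ = 0.762: g = -0.0482, g' = -1.414 → ψ₂ = 0.728
  ψ₂ = 0.728: g = -0.0023, g' = -1.285 → ψ₂ = 0.727
Converged at ψ₂ = 0.727.
  benzene: x = 0.262, y = 0.647
  1-propanol: x = 0.134, y = 0.237
  n-decane: x = 0.604, y = 0.116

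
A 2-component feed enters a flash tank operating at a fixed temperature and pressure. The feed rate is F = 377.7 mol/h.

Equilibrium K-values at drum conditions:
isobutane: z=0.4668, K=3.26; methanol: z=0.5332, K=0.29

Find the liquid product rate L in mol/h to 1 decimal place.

L = 218.5 mol/h

Let ψ = V/F and solve Σ zᵢ(Kᵢ−1)/(1+ψ(Kᵢ−1)) = 0.
g(0) = ΣzᵢKᵢ − 1 = 0.6764 and g(1) = 1 − Σzᵢ/Kᵢ = -0.9818, so a root lies in (0, 1).
Binary case is linear: z₁(K₁−1)(1+ψ(K₂−1)) + z₂(K₂−1)(1+ψ(K₁−1)) = 0
⇒ ψ = [z₁(K₁−1)+z₂(K₂−1)] / [−(K₁−1)(K₂−1)] = 0.67640/1.60460 = 0.4215
Then V = ψ·F = 0.4215·377.7 = 159.2 mol/h and L = F − V = 218.5 mol/h.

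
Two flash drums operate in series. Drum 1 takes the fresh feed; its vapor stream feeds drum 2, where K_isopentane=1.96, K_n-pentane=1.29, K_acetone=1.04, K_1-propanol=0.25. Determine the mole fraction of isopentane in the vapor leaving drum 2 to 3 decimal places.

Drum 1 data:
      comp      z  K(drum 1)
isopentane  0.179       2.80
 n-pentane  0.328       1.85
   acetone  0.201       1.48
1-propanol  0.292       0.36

Drum 1:
Rachford–Rice: g(ψ₁) = Σ zᵢ(Kᵢ−1)/(1+ψ₁(Kᵢ−1)) = 0.
g(0) = ΣzᵢKᵢ − 1 = 0.511 and g(1) = 1 − Σzᵢ/Kᵢ = -0.188, so a root lies in (0, 1).
Newton–Raphson from ψ₁ = 0.5:
  ψ₁ = 0.500: g = 0.1682, g' = -0.566 → ψ₁ = 0.797
  ψ₁ = 0.797: g = -0.0132, g' = -0.705 → ψ₁ = 0.778
Converged at ψ₁ = 0.778.
Drum-1 compositions:
  isopentane: x = 0.075, y = 0.209
  n-pentane: x = 0.197, y = 0.365
  acetone: x = 0.146, y = 0.217
  1-propanol: x = 0.582, y = 0.209
Drum-2 feed = drum-1 vapor: z₂ = (0.2088, 0.3652, 0.2166, 0.2094).
Drum 2:
Let ψ₂ = V/F and solve Σ zᵢ(Kᵢ−1)/(1+ψ₂(Kᵢ−1)) = 0.
Check two-phase: ΣzᵢKᵢ = 1.158 > 1 and Σzᵢ/Kᵢ = 1.436 > 1, so g(0) = 0.158 > 0 and g(1) = -0.436 < 0.
Iterate (Newton) starting at ψ₂ = 0.33:
  ψ₂ = 0.330: g = 0.0487, g' = -0.345 → ψ₂ = 0.471
  ψ₂ = 0.471: g = -0.0032, g' = -0.397 → ψ₂ = 0.463
Converged at ψ₂ = 0.463.
  isopentane: x = 0.145, y = 0.283
  n-pentane: x = 0.322, y = 0.415
  acetone: x = 0.213, y = 0.221
  1-propanol: x = 0.321, y = 0.080

y_isopentane (drum 2) = 0.283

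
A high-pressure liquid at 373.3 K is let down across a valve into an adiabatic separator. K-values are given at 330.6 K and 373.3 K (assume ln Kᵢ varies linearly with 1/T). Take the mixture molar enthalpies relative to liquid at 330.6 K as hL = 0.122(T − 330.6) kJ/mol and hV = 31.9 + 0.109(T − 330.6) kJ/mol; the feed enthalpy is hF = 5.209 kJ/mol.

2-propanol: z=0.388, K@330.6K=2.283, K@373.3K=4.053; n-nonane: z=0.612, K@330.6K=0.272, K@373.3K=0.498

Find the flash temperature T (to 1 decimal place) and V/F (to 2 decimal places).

T = 336.4 K, V/F = 0.14

Adiabatic flash: solve Rachford–Rice at each trial T, then check hF = ψ·hV(T) + (1−ψ)·hL(T).
  T = 330.6 K: K = (2.283, 0.272), RR gives ψ = 0.056, H_out = 1.785 kJ/mol
  T = 373.3 K: K = (4.053, 0.498), RR gives ψ = 0.572, H_out = 23.153 kJ/mol
  T = 352.0 K: K = (3.097, 0.375), RR gives ψ = 0.329, H_out = 13.018 kJ/mol
  T = 341.3 K: K = (2.672, 0.321), RR gives ψ = 0.205, H_out = 7.830 kJ/mol
  T = 336.0 K: K = (2.475, 0.296), RR gives ψ = 0.136, H_out = 4.995 kJ/mol
  T = 338.6 K: K = (2.570, 0.308), RR gives ψ = 0.171, H_out = 6.417 kJ/mol
  T = 337.3 K: K = (2.522, 0.302), RR gives ψ = 0.154, H_out = 5.715 kJ/mol
Linear interpolation between T = 336.0 (H_out = 4.995) and T = 337.3 (H_out = 5.715) on hF = 5.209 gives T ≈ 336.4 K, at which ψ = 0.14.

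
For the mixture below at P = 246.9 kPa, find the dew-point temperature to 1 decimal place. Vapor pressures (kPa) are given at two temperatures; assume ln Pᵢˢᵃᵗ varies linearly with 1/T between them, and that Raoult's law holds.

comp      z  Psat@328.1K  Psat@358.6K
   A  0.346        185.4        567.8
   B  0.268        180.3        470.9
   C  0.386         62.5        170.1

Dew-point temperature: Σzᵢ·P/Pᵢˢᵃᵗ(T) = 1. Interpolate ln Pᵢˢᵃᵗ = aᵢ + bᵢ/T.
  T = 328.1 K: ΣzᵢP/Pᵢˢᵃᵗ = 2.3526
  T = 358.6 K: ΣzᵢP/Pᵢˢᵃᵗ = 0.8512
  T = 343.4 K: ΣzᵢP/Pᵢˢᵃᵗ = 1.3808
  T = 351.0 K: ΣzᵢP/Pᵢˢᵃᵗ = 1.0784
  T = 354.8 K: ΣzᵢP/Pᵢˢᵃᵗ = 0.9569
  T = 352.9 K: ΣzᵢP/Pᵢˢᵃᵗ = 1.0155
Interpolating between 352.9 K and 354.8 K gives T ≈ 353.4 K.

T = 353.4 K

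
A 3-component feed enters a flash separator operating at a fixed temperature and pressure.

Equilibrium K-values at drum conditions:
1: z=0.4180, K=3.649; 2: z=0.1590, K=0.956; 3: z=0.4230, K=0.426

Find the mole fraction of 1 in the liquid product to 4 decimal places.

Rachford–Rice: g(ψ) = Σ zᵢ(Kᵢ−1)/(1+ψ(Kᵢ−1)) = 0.
g(0) = ΣzᵢKᵢ − 1 = 0.8575 and g(1) = 1 − Σzᵢ/Kᵢ = -0.2738, so a root lies in (0, 1).
Newton–Raphson from ψ = 0.66:
  ψ = 0.6600: g = 0.00480, g' = -0.7499 → ψ = 0.6664
Converged at ψ = 0.6664.
Compositions from xᵢ = zᵢ/(1+ψ(Kᵢ−1)), yᵢ = Kᵢxᵢ:
  1: x = 0.1512, y = 0.5516
  2: x = 0.1638, y = 0.1566
  3: x = 0.6850, y = 0.2918

x_1 = 0.1512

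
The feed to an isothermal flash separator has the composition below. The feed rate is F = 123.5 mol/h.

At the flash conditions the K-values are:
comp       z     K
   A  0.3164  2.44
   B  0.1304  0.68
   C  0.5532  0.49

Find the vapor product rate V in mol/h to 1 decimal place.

Material balance + equilibrium reduce to Σ zᵢ(Kᵢ−1)/(1+ψ(Kᵢ−1)) = 0.
Check two-phase: ΣzᵢKᵢ = 1.1318 > 1 and Σzᵢ/Kᵢ = 1.4504 > 1, so g(0) = 0.1318 > 0 and g(1) = -0.4504 < 0.
Iterate (Newton) starting at ψ = 0.5:
  ψ = 0.5000: g = -0.16348, g' = -0.4999 → ψ = 0.1730
  ψ = 0.1730: g = 0.01115, g' = -0.6085 → ψ = 0.1913
  ψ = 0.1913: g = 0.00012, g' = -0.5951 → ψ = 0.1915
Converged at ψ = 0.1915.
Then V = ψ·F = 0.1915·123.5 = 23.7 mol/h and L = F − V = 99.8 mol/h.

V = 23.7 mol/h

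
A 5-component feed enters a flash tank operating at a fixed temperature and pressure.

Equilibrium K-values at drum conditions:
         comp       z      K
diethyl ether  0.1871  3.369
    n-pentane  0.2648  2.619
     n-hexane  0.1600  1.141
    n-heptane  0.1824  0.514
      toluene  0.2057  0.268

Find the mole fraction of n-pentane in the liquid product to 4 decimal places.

Material balance + equilibrium reduce to Σ zᵢ(Kᵢ−1)/(1+V/F(Kᵢ−1)) = 0.
Feasibility: ΣzᵢKᵢ = 1.6553, Σzᵢ/Kᵢ = 1.4193 — both > 1, two phases present.
Newton iteration, V/F⁰ = 0.3:
  V/F = 0.3000: g = 0.27258, g' = -0.9162 → V/F = 0.5975
  V/F = 0.5975: g = 0.02966, g' = -0.7957 → V/F = 0.6348
  V/F = 0.6348: g = -0.00031, g' = -0.8137 → V/F = 0.6344
Converged at V/F = 0.6344.
Compositions from xᵢ = zᵢ/(1+V/F(Kᵢ−1)), yᵢ = Kᵢxᵢ:
  diethyl ether: x = 0.0748, y = 0.2518
  n-pentane: x = 0.1306, y = 0.3421
  n-hexane: x = 0.1469, y = 0.1676
  n-heptane: x = 0.2637, y = 0.1355
  toluene: x = 0.3840, y = 0.1029

x_n-pentane = 0.1306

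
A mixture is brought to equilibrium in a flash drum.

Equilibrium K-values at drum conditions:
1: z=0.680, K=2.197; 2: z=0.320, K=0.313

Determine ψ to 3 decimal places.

Let ψ = V/F and solve Σ zᵢ(Kᵢ−1)/(1+ψ(Kᵢ−1)) = 0.
Feasibility: ΣzᵢKᵢ = 1.594, Σzᵢ/Kᵢ = 1.332 — both > 1, two phases present.
Binary case is linear: z₁(K₁−1)(1+ψ(K₂−1)) + z₂(K₂−1)(1+ψ(K₁−1)) = 0
⇒ ψ = [z₁(K₁−1)+z₂(K₂−1)] / [−(K₁−1)(K₂−1)] = 0.5941/0.8223 = 0.722

ψ = 0.722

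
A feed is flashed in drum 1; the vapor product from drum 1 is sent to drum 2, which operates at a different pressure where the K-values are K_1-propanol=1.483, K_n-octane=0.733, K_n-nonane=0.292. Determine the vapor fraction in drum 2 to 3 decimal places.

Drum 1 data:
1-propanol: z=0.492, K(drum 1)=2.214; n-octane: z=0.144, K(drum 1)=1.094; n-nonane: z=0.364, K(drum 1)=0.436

Drum 1:
Newton iteration, ψ₁⁰ = 0.32:
  ψ₁ = 0.320: g = 0.1928, g' = -0.550 → ψ₁ = 0.671
  ψ₁ = 0.671: g = 0.0117, g' = -0.521 → ψ₁ = 0.693
Converged at ψ₁ = 0.693.
Drum-1 compositions:
  1-propanol: x = 0.267, y = 0.592
  n-octane: x = 0.135, y = 0.148
  n-nonane: x = 0.598, y = 0.261
Drum-2 feed = drum-1 vapor: z₂ = (0.5915, 0.1479, 0.2606).
Drum 2:
Newton iteration, ψ₂⁰ = 0.5:
  ψ₂ = 0.500: g = -0.1010, g' = -0.417 → ψ₂ = 0.258
  ψ₂ = 0.258: g = -0.0139, g' = -0.317 → ψ₂ = 0.214
  ψ₂ = 0.214: g = -0.0002, g' = -0.307 → ψ₂ = 0.213
Converged at ψ₂ = 0.213.
  1-propanol: x = 0.536, y = 0.795
  n-octane: x = 0.157, y = 0.115
  n-nonane: x = 0.307, y = 0.090

V/F (drum 2) = 0.213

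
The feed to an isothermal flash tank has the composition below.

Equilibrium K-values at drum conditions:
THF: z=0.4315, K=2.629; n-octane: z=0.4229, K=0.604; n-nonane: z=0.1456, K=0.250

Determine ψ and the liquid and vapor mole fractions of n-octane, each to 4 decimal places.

ψ = 0.5058, x_n-octane = 0.5288, y_n-octane = 0.3194

Let ψ = V/F and solve Σ zᵢ(Kᵢ−1)/(1+ψ(Kᵢ−1)) = 0.
Feasibility: ΣzᵢKᵢ = 1.4262, Σzᵢ/Kᵢ = 1.4467 — both > 1, two phases present.
Iterate (Newton) starting at ψ = 0.38:
  ψ = 0.3800: g = 0.08430, g' = -0.6889 → ψ = 0.5024
  ψ = 0.5024: g = 0.00229, g' = -0.6605 → ψ = 0.5058
Converged at ψ = 0.5058.
Compositions from xᵢ = zᵢ/(1+ψ(Kᵢ−1)), yᵢ = Kᵢxᵢ:
  THF: x = 0.2366, y = 0.6219
  n-octane: x = 0.5288, y = 0.3194
  n-nonane: x = 0.2346, y = 0.0587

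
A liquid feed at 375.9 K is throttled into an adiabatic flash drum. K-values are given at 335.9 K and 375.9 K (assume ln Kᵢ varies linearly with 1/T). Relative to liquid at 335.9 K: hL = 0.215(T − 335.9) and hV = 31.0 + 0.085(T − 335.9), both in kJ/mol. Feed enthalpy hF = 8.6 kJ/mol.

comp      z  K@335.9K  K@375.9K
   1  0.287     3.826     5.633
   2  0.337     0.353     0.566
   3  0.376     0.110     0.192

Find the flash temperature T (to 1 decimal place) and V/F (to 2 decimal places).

Adiabatic flash: solve Rachford–Rice at each trial T, then check hF = ψ·hV(T) + (1−ψ)·hL(T).
  T = 335.9 K: K = (3.826, 0.353, 0.110), RR gives ψ = 0.117, H_out = 3.629 kJ/mol
  T = 375.9 K: K = (5.633, 0.566, 0.192), RR gives ψ = 0.292, H_out = 16.134 kJ/mol
  T = 355.9 K: K = (4.693, 0.453, 0.148), RR gives ψ = 0.209, H_out = 10.237 kJ/mol
  T = 345.9 K: K = (4.250, 0.401, 0.128), RR gives ψ = 0.165, H_out = 7.055 kJ/mol
  T = 350.9 K: K = (4.469, 0.427, 0.138), RR gives ψ = 0.187, H_out = 8.672 kJ/mol
  T = 348.4 K: K = (4.359, 0.414, 0.133), RR gives ψ = 0.176, H_out = 7.870 kJ/mol
  T = 349.6 K: K = (4.412, 0.420, 0.135), RR gives ψ = 0.182, H_out = 8.257 kJ/mol
Linear interpolation between T = 349.6 (H_out = 8.257) and T = 350.9 (H_out = 8.672) on hF = 8.6 gives T ≈ 350.7 K, at which ψ = 0.19.

T = 350.7 K, V/F = 0.19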